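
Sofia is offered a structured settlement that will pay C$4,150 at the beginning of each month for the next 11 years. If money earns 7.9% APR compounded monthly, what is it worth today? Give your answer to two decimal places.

C$367,667.62

i = 0.079/12 = 0.00658333 per month; n = 11·12 = 132.
PV = PMT · [1 − (1+i)^(−n)] / i × (1+i) = 4150 · 88.594608 = 367,667.6232
Payments are at the start of each period, so multiply by (1+i).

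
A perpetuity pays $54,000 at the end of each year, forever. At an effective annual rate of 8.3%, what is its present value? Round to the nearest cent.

PV = PMT / i = 54000 / 0.083 = 650,602.4096

$650,602.41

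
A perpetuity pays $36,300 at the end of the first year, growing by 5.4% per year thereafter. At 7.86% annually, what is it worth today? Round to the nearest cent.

PV = PMT / (i − g) = 36300 / (0.0786 − 0.054) = 36300 / 0.024600 = 1,475,609.7561

$1,475,609.76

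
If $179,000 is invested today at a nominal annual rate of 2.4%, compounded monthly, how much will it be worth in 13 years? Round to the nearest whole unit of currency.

$244,466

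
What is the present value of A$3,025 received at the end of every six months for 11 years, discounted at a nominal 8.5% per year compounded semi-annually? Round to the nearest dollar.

i = 0.085/2 = 0.0425 per half-year; n = 11·2 = 22.
PV = 3025 × [1 − (1+0.0425)^(−22)] / 0.0425 = 3025 × 14.111868 = 42,688.3992

A$42,688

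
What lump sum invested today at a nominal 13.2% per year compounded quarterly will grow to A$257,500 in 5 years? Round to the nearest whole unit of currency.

A$134,515

With 4 periods per year: i = 0.033, n = 20.
PV = 257,500 / (1 + 0.033)^20 = 257,500 / 1.914284 = 134,515.0270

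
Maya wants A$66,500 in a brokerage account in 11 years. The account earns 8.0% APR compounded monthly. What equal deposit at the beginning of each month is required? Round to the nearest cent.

i = 0.08/12 = 0.00666667 per month; n = 11·12 = 132.
PMT = 66500 / ( [(1+0.00666667)^132 − 1] / 0.00666667 × (1+i) ) = 66500 / 211.984261 = 313.7025

A$313.70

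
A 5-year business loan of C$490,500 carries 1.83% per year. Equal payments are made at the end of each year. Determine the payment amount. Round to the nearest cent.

C$103,550.79

Annuity-PV factor = 4.736806; PMT = 490500 / 4.736806 = 103,550.7922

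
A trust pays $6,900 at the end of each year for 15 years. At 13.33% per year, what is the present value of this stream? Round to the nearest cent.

$43,840.74

PV = PMT · [1 − (1+i)^(−n)] / i = 6900 · 6.353731 = 43,840.7442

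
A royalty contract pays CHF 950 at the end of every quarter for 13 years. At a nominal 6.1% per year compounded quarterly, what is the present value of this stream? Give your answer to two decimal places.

i = 0.061/4 = 0.01525 per quarter; n = 13·4 = 52.
PV = PMT · [1 − (1+i)^(−n)] / i = 950 · 35.724464 = 33,938.2404

CHF 33,938.24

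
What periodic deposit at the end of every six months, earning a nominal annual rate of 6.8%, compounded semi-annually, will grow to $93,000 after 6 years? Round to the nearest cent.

$6,405.45

i = 0.068/2 = 0.034 per half-year; n = 6·2 = 12.
FV-annuity factor = 14.518877; PMT = 93000 / 14.518877 = 6,405.4540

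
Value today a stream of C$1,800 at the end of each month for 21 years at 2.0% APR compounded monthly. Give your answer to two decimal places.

C$370,141.30

With 12 periods per year: i = 0.00166667, n = 252.
PV = PMT · [1 − (1+i)^(−n)] / i = 1800 · 205.634057 = 370,141.3031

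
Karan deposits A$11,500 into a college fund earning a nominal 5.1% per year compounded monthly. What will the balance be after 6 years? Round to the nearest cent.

i = 0.051/12 = 0.00425 per month; n = 6·12 = 72.
11,500 × (1+0.00425)^72 = 11,500 × 1.357102 = 15,606.6737

A$15,606.67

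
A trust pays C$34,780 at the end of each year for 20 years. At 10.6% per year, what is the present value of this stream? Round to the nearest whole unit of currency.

PV = PMT · [1 − (1+i)^(−n)] / i = 34780 · 8.176220 = 284,368.9376

C$284,369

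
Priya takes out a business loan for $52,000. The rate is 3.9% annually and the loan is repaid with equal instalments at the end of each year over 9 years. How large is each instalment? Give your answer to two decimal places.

$6,961.80

PMT = 52000 / ( [1 − (1+0.039)^(−9)] / 0.039 ) = 52000 / 7.469330 = 6,961.8029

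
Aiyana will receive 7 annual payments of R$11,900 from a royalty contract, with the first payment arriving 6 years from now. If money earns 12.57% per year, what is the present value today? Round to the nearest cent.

R$29,508.56

Value one period before first payment (t=5): 11900 × [1 − (1+0.1257)^(−7)] / 0.1257 = 11900 × 4.482439 = 53,341.0274
Discount back 5 years: 53,341.0274 × (1+0.1257)^(−5) = 53,341.0274 × 0.553206 = 29,508.5620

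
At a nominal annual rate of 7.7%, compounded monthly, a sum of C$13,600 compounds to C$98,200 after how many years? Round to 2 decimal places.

Periodic rate i = 0.077/12 = 0.00641667.
n = ln(98200/13600) / ln(1+0.00641667) = ln(7.22059) / 0.006396 = 309.0814 months
= 309.0814/12 years

25.76 years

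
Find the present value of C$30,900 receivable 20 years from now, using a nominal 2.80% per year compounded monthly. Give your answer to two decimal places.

C$17,661.88

With 12 periods per year: i = 0.00233333, n = 240.
PV = 30,900 / (1 + 0.00233333)^240 = 30,900 / 1.749531 = 17,661.8775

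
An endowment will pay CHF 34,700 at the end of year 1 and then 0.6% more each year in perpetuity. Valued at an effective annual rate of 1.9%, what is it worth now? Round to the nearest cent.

PV = PMT / (i − g) = 34700 / (0.019 − 0.006) = 34700 / 0.013000 = 2,669,230.7692

CHF 2,669,230.77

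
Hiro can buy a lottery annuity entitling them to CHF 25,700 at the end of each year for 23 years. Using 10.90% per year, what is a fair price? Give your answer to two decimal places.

PV = 25700 × [1 − (1+0.109)^(−23)] / 0.109 = 25700 × 8.324842 = 213,948.4428

CHF 213,948.44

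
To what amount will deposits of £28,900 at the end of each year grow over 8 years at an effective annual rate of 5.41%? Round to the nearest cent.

FV = 28900 × [(1+0.0541)^8 − 1] / 0.0541 = 28900 × 9.690278 = 280,049.0364

£280,049.04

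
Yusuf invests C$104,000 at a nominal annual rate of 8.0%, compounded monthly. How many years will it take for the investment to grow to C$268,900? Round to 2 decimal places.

11.91 years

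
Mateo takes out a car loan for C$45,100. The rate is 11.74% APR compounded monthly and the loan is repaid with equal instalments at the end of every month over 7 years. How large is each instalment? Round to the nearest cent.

i = 0.1174/12 = 0.00978333 per month; n = 7·12 = 84.
PMT = 45100 / ( [1 − (1+0.00978333)^(−84)] / 0.00978333 ) = 45100 / 57.097206 = 789.8810

C$789.88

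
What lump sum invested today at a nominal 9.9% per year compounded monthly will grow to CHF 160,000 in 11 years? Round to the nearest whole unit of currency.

CHF 54,090

i = 0.099/12 = 0.00825 per month; n = 11·12 = 132.
Discount factor = (1+0.00825)^(−132) = 0.338060; PV = 160,000 × 0.338060 = 54,089.5705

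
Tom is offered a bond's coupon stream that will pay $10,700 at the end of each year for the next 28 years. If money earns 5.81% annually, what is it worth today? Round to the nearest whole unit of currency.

$146,281

PV = 10700 × [1 − (1+0.0581)^(−28)] / 0.0581 = 10700 × 13.671112 = 146,280.8996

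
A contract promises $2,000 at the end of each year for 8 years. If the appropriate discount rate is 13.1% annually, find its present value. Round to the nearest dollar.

$9,565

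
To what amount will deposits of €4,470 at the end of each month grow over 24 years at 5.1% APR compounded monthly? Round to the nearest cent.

€2,515,773.47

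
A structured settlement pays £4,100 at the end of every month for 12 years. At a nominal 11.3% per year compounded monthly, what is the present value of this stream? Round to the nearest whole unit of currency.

£322,487

Periodic rate i = 0.113/12 = 0.00941667; n = 12 × 12 = 144 periods.
PV = PMT · [1 − (1+i)^(−n)] / i = 4100 · 78.655260 = 322,486.5654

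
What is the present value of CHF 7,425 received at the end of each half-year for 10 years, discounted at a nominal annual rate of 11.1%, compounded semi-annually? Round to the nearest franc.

CHF 88,365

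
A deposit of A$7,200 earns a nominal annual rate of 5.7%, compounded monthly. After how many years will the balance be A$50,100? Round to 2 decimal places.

Periodic rate i = 0.057/12 = 0.00475.
n = ln(50100/7200) / ln(1+0.00475) = ln(6.95833) / 0.004739 = 409.3776 months
= 409.3776/12 years

34.11 years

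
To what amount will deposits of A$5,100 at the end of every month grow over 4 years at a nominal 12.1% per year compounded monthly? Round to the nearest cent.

With 12 periods per year: i = 0.0100833, n = 48.
Accumulation factor s(48|0.0100833) = 61.351094; FV = 5100 × 61.351094 = 312,890.5775

A$312,890.58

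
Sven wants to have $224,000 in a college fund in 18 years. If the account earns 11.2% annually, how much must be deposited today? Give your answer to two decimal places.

$33,140.71

PV = FV·(1+i)^(−n) = 224,000 × 0.147950 = 33,140.7130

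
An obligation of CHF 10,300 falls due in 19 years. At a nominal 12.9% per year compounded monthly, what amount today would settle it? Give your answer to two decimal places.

Periodic rate i = 0.129/12 = 0.01075; n = 19 × 12 = 228 periods.
PV = FV·(1+i)^(−n) = 10,300 × 0.087342 = 899.6265

CHF 899.63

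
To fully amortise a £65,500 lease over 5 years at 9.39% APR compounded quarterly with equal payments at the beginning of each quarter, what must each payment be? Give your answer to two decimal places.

Periodic rate i = 0.0939/4 = 0.023475; n = 5 × 4 = 20 periods.
PMT = 65500 / ( [1 − (1+0.023475)^(−20)] / 0.023475 × (1+i) ) = 65500 / 16.187384 = 4,046.3611

£4,046.36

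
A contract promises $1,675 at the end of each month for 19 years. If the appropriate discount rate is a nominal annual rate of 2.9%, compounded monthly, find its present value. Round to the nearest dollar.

Periodic rate i = 0.029/12 = 0.00241667; n = 19 × 12 = 228 periods.
PV = PMT · [1 − (1+i)^(−n)] / i = 1675 · 175.135281 = 293,351.5961

$293,352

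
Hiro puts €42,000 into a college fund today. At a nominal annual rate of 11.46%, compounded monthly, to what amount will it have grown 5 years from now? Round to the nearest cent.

€74,288.10

With 12 periods per year: i = 0.00955, n = 60.
FV = PV·(1+i)^n = 42,000 × 1.768764 = 74,288.1046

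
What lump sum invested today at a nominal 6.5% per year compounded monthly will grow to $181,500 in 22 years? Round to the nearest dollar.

$43,603

i = 0.065/12 = 0.00541667 per month; n = 22·12 = 264.
Discount factor = (1+0.00541667)^(−264) = 0.240234; PV = 181,500 × 0.240234 = 43,602.5067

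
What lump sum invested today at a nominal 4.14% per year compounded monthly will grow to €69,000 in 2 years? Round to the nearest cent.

€63,525.98

i = 0.0414/12 = 0.00345 per month; n = 2·12 = 24.
PV = 69,000 / (1 + 0.00345)^24 = 69,000 / 1.086170 = 63,525.9832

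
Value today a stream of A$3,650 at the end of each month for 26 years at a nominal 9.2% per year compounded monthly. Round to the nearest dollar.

A$432,151

i = 0.092/12 = 0.00766667 per month; n = 26·12 = 312.
Annuity factor a(312|0.00766667) = 118.397652; PV = 3650 × 118.397652 = 432,151.4299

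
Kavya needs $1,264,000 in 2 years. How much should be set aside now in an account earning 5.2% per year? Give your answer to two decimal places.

PV = 1,264,000 / (1 + 0.052)^2 = 1,264,000 / 1.106704 = 1,142,130.1450

$1,142,130.15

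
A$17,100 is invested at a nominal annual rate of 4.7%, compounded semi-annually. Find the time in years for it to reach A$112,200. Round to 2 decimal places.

Periodic rate i = 0.047/2 = 0.0235.
n = ln(112200/17100) / ln(1+0.0235) = ln(6.56140) / 0.023228 = 80.9882 half-years
= 80.9882/2 years

40.49 years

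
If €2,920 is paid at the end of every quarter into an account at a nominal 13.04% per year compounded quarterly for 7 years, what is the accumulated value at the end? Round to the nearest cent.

With 4 periods per year: i = 0.0326, n = 28.
FV = PMT · [(1+i)^n − 1] / i = 2920 · 44.640205 = 130,349.3995

€130,349.40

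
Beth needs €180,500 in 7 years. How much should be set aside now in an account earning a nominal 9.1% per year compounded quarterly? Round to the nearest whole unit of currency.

€96,146

Periodic rate i = 0.091/4 = 0.02275; n = 7 × 4 = 28 periods.
Discount factor = (1+0.02275)^(−28) = 0.532665; PV = 180,500 × 0.532665 = 96,146.0701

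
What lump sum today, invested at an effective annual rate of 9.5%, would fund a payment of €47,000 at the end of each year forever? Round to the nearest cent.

€494,736.84

PV = C/r = 47000/0.095 = 494,736.8421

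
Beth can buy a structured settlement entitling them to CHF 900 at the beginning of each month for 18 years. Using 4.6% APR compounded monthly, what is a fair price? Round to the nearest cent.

CHF 132,544.50

Periodic rate i = 0.046/12 = 0.00383333; n = 18 × 12 = 216 periods.
Annuity factor a(216|0.00383333) × (1+i) = 147.271664; PV = 900 × 147.271664 = 132,544.4973
(Beginning-of-period payments → annuity-due factor ×(1+i).)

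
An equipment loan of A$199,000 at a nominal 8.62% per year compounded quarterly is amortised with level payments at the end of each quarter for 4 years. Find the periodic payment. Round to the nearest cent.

A$14,836.94

With 4 periods per year: i = 0.02155, n = 16.
PMT = 199000 / ( [1 − (1+0.02155)^(−16)] / 0.02155 ) = 199000 / 13.412470 = 14,836.9396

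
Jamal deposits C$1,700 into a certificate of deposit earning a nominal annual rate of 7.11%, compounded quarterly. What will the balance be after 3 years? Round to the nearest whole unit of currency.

i = 0.0711/4 = 0.017775 per quarter; n = 3·4 = 12.
FV = PV·(1+i)^n = 1,700 × 1.235439 = 2,100.2465

C$2,100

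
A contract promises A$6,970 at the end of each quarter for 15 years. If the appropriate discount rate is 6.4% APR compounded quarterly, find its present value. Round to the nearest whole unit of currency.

A$267,555

With 4 periods per year: i = 0.016, n = 60.
PV = 6970 × [1 − (1+0.016)^(−60)] / 0.016 = 6970 × 38.386651 = 267,554.9541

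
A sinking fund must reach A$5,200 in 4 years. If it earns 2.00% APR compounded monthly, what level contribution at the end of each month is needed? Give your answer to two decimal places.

A$104.15

i = 0.02/12 = 0.00166667 per month; n = 4·12 = 48.
FV-annuity factor = 49.928959; PMT = 5200 / 49.928959 = 104.1480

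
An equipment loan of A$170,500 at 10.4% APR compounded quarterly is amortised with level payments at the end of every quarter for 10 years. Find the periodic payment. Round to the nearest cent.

A$6,906.96

i = 0.104/4 = 0.026 per quarter; n = 10·4 = 40.
Annuity-PV factor = 24.685250; PMT = 170500 / 24.685250 = 6,906.9585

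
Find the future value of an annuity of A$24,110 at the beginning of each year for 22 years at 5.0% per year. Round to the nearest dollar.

A$974,779

Accumulation factor s(22|0.05) × (1+i) = 40.430475; FV = 24110 × 40.430475 = 974,778.7551
(annuity-due: payments at period start, so ×(1+i).)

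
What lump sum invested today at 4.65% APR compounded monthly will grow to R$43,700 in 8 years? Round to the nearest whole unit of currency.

Periodic rate i = 0.0465/12 = 0.003875; n = 8 × 12 = 96 periods.
PV = 43,700 / (1 + 0.003875)^96 = 43,700 / 1.449591 = 30,146.4447

R$30,146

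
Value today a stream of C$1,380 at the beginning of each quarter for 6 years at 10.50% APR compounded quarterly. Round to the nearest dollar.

C$24,983

Periodic rate i = 0.105/4 = 0.02625; n = 6 × 4 = 24 periods.
PV = PMT · [1 − (1+i)^(−n)] / i × (1+i) = 1380 · 18.103530 = 24,982.8713
(annuity-due: payments at period start, so ×(1+i).)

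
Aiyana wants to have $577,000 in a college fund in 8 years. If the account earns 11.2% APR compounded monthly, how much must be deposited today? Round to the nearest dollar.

With 12 periods per year: i = 0.00933333, n = 96.
PV = 577,000 / (1 + 0.00933333)^96 = 577,000 / 2.439625 = 236,511.7202

$236,512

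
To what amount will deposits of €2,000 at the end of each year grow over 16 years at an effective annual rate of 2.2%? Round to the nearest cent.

FV = 2000 × [(1+0.022)^16 − 1] / 0.022 = 2000 × 18.931485 = 37,862.9704

€37,862.97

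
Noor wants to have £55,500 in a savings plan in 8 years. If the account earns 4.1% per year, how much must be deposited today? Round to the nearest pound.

PV = 55,500 / (1 + 0.041)^8 = 55,500 / 1.379132 = 40,242.7033

£40,243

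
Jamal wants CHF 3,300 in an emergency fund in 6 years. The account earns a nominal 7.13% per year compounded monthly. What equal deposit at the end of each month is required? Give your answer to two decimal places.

With 12 periods per year: i = 0.00594167, n = 72.
PMT = 3300 / ( [(1+0.00594167)^72 − 1] / 0.00594167 ) = 3300 / 89.526858 = 36.8604

CHF 36.86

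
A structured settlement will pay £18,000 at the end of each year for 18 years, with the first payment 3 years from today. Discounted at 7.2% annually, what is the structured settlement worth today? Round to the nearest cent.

£155,309.29

PV at t=2 (ordinary 18-year annuity): 18000 × a(18|0.072) = 18000 × 9.915497 = 178,478.9516
Discount back 2 years: 178,478.9516 × (1+0.072)^(−2) = 178,478.9516 × 0.870183 = 155,309.2904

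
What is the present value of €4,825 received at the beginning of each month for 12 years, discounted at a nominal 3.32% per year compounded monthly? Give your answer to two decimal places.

€574,021.41

With 12 periods per year: i = 0.00276667, n = 144.
PV = 4825 × [1 − (1+0.00276667)^(−144)] / 0.00276667 × (1+i) = 4825 × 118.968169 = 574,021.4150
(annuity-due: payments at period start, so ×(1+i).)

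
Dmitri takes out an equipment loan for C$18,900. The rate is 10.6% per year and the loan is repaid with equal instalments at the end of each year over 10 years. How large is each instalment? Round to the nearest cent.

C$3,155.61

PMT = 18900 / ( [1 − (1+0.106)^(−10)] / 0.106 ) = 18900 / 5.989330 = 3,155.6117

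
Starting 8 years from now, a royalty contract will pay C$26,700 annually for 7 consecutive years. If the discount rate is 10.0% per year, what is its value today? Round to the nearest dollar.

PV at t=7 (ordinary 7-year annuity): 26700 × a(7|0.1) = 26700 × 4.868419 = 129,986.7824
Discount back 7 years: 129,986.7824 × (1+0.1)^(−7) = 129,986.7824 × 0.513158 = 66,703.7727

C$66,704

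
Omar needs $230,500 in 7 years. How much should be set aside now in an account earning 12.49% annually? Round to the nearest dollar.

PV = 230,500 / (1 + 0.1249)^7 = 230,500 / 2.279279 = 101,128.4876

$101,128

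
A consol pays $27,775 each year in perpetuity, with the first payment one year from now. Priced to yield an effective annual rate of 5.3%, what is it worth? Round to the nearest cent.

$524,056.60

PV = PMT / i = 27775 / 0.053 = 524,056.6038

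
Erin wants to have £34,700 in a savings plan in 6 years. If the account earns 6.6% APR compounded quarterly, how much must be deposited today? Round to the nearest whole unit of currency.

£23,429

i = 0.066/4 = 0.0165 per quarter; n = 6·4 = 24.
Discount factor = (1+0.0165)^(−24) = 0.675185; PV = 34,700 × 0.675185 = 23,428.9208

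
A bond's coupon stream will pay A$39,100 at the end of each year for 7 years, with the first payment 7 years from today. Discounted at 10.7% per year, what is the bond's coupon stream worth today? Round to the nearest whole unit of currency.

Value one period before first payment (t=6): 39100 × [1 − (1+0.107)^(−7)] / 0.107 = 39100 × 4.758223 = 186,046.5027
Discount back 6 years: 186,046.5027 × (1+0.107)^(−6) = 186,046.5027 × 0.543393 = 101,096.4220

A$101,096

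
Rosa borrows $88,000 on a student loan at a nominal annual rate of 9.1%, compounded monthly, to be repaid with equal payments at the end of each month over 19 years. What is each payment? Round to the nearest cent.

i = 0.091/12 = 0.00758333 per month; n = 19·12 = 228.
PMT = 88000 / ( [1 − (1+0.00758333)^(−228)] / 0.00758333 ) = 88000 / 108.313435 = 812.4569

$812.46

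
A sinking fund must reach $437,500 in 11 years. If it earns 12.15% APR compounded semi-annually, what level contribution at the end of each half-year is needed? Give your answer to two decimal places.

i = 0.1215/2 = 0.06075 per half-year; n = 11·2 = 22.
FV-annuity factor = 43.786813; PMT = 437500 / 43.786813 = 9,991.5926

$9,991.59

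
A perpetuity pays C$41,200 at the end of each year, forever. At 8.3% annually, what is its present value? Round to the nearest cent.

C$496,385.54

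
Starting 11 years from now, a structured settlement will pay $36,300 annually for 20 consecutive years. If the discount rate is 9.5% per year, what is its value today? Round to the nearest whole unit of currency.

PV at t=10 (ordinary 20-year annuity): 36300 × a(20|0.095) = 36300 × 8.812382 = 319,889.4708
PV₀ = 319,889.4708 / (1+0.095)^10 = 319,889.4708 / 2.478228 = 129,079.9397

$129,080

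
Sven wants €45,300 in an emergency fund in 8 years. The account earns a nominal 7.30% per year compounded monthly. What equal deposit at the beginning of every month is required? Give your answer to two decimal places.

With 12 periods per year: i = 0.00608333, n = 96.
FV-annuity factor × (1+i) = 130.657519; PMT = 45300 / 130.657519 = 346.7079

€346.71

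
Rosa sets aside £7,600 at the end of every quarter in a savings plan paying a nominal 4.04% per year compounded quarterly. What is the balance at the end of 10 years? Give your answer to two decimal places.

£372,303.40

i = 0.0404/4 = 0.0101 per quarter; n = 10·4 = 40.
Accumulation factor s(40|0.0101) = 48.987289; FV = 7600 × 48.987289 = 372,303.3989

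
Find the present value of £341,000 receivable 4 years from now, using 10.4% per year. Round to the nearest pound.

PV = FV·(1+i)^(−n) = 341,000 × 0.673168 = 229,550.4167

£229,550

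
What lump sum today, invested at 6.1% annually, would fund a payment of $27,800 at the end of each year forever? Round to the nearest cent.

$455,737.70

PV = PMT / i = 27800 / 0.061 = 455,737.7049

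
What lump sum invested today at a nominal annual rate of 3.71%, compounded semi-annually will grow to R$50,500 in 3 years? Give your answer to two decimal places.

Periodic rate i = 0.0371/2 = 0.01855; n = 3 × 2 = 6 periods.
PV = 50,500 / (1 + 0.01855)^6 = 50,500 / 1.116591 = 45,226.9457

R$45,226.95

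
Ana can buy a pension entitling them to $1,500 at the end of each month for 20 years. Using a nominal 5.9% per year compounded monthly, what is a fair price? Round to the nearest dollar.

With 12 periods per year: i = 0.00491667, n = 240.
PV = 1500 × [1 − (1+0.00491667)^(−240)] / 0.00491667 = 1500 × 140.711496 = 211,067.2441

$211,067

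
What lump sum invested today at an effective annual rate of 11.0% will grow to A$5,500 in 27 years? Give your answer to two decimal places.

PV = 5,500 / (1 + 0.11)^27 = 5,500 / 16.738650 = 328.5809

A$328.58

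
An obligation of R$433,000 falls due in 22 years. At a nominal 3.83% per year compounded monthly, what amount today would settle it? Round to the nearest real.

R$186,696

i = 0.0383/12 = 0.00319167 per month; n = 22·12 = 264.
PV = FV·(1+i)^(−n) = 433,000 × 0.431168 = 186,695.6074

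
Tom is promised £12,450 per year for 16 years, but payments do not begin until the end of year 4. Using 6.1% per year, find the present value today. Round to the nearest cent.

PV at t=3 (ordinary 16-year annuity): 12450 × a(16|0.061) = 12450 × 10.036855 = 124,958.8476
PV₀ = 124,958.8476 / (1+0.061)^3 = 124,958.8476 / 1.194390 = 104,621.4800

£104,621.48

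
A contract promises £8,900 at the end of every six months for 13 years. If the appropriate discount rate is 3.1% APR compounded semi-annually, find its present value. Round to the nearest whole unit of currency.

£189,265

i = 0.031/2 = 0.0155 per half-year; n = 13·2 = 26.
PV = PMT · [1 − (1+i)^(−n)] / i = 8900 · 21.265724 = 189,264.9421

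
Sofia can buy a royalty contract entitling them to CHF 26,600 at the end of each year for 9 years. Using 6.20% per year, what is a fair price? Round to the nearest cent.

CHF 179,360.57

Annuity factor a(9|0.062) = 6.742879; PV = 26600 × 6.742879 = 179,360.5707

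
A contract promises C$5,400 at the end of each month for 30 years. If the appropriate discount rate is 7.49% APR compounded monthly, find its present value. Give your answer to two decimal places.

C$773,052.11

Periodic rate i = 0.0749/12 = 0.00624167; n = 30 × 12 = 360 periods.
PV = 5400 × [1 − (1+0.00624167)^(−360)] / 0.00624167 = 5400 × 143.157798 = 773,052.1089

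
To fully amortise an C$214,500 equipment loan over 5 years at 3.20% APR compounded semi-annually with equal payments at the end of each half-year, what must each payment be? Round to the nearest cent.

i = 0.032/2 = 0.016 per half-year; n = 5·2 = 10.
PMT = 214500 / ( [1 − (1+0.016)^(−10)] / 0.016 ) = 214500 / 9.173518 = 23,382.5247

C$23,382.52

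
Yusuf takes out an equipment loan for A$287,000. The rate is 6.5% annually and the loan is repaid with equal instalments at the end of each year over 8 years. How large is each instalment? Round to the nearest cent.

A$47,136.10

Annuity-PV factor = 6.088751; PMT = 287000 / 6.088751 = 47,136.1043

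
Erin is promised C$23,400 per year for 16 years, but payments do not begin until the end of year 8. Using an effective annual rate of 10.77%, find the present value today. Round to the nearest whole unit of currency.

PV at t=7 (ordinary 16-year annuity): 23400 × a(16|0.1077) = 23400 × 7.477753 = 174,979.4182
Discount back 7 years: 174,979.4182 × (1+0.1077)^(−7) = 174,979.4182 × 0.488703 = 85,512.9479

C$85,513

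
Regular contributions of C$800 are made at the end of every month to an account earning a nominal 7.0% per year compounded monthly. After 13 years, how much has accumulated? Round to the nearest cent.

C$202,664.63

With 12 periods per year: i = 0.00583333, n = 156.
FV = PMT · [(1+i)^n − 1] / i = 800 · 253.330789 = 202,664.6309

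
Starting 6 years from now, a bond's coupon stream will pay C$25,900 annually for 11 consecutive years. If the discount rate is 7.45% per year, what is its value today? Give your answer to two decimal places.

Value one period before first payment (t=5): 25900 × [1 − (1+0.0745)^(−11)] / 0.0745 = 25900 × 7.333438 = 189,936.0529
Discount back 5 years: 189,936.0529 × (1+0.0745)^(−5) = 189,936.0529 × 0.698181 = 132,609.7051

C$132,609.71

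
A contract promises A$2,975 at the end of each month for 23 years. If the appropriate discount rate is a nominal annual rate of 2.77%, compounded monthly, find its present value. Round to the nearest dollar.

A$606,755

Periodic rate i = 0.0277/12 = 0.00230833; n = 23 × 12 = 276 periods.
PV = 2975 × [1 − (1+0.00230833)^(−276)] / 0.00230833 = 2975 × 203.951397 = 606,755.4071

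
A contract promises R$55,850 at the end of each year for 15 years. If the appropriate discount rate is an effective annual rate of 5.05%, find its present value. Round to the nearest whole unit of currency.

Annuity factor a(15|0.0505) = 10.344667; PV = 55850 × 10.344667 = 577,749.6532

R$577,750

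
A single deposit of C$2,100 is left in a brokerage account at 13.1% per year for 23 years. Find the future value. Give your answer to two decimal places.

C$35,633.56

FV = PV·(1+i)^n = 2,100 × 16.968362 = 35,633.5596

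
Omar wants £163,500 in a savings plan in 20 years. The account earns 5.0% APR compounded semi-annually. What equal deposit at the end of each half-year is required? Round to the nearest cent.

£2,425.72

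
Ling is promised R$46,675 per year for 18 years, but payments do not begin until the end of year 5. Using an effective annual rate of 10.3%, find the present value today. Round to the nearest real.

R$253,727

Value one period before first payment (t=4): 46675 × [1 − (1+0.103)^(−18)] / 0.103 = 46675 × 8.046077 = 375,550.6660
PV₀ = 375,550.6660 / (1+0.103)^4 = 375,550.6660 / 1.480137 = 253,726.8844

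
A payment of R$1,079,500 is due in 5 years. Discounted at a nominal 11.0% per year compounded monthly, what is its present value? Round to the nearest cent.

With 12 periods per year: i = 0.00916667, n = 60.
PV = FV·(1+i)^(−n) = 1,079,500 × 0.578397 = 624,379.7665

R$624,379.77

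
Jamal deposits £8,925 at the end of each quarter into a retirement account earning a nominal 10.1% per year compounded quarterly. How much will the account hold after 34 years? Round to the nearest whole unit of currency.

£10,146,712

Periodic rate i = 0.101/4 = 0.02525; n = 34 × 4 = 136 periods.
FV = PMT · [(1+i)^n − 1] / i = 8925 · 1136.886527 = 10,146,712.2543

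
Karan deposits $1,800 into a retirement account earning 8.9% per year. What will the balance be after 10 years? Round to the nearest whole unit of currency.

$4,222

FV = PV·(1+i)^n = 1,800 × 2.345734 = 4,222.3215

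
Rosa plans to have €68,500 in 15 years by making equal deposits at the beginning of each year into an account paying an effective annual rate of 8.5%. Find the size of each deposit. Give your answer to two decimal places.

FV-annuity factor × (1+i) = 30.632012; PMT = 68500 / 30.632012 = 2,236.2227

€2,236.22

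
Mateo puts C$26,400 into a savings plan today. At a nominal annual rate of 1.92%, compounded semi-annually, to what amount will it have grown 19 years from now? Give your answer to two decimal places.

C$37,955.87

Periodic rate i = 0.0192/2 = 0.0096; n = 19 × 2 = 38 periods.
FV = 26,400 × (1 + 0.0096)^38 = 37,955.8673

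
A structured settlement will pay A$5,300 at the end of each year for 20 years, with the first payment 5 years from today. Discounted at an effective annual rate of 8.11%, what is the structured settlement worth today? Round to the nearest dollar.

A$37,783

Value one period before first payment (t=4): 5300 × [1 − (1+0.0811)^(−20)] / 0.0811 = 5300 × 9.738296 = 51,612.9702
Discount back 4 years: 51,612.9702 × (1+0.0811)^(−4) = 51,612.9702 × 0.732043 = 37,782.9082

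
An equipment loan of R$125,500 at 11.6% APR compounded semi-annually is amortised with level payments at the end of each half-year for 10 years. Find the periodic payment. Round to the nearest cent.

R$10,764.68

i = 0.116/2 = 0.058 per half-year; n = 10·2 = 20.
Annuity-PV factor = 11.658495; PMT = 125500 / 11.658495 = 10,764.6830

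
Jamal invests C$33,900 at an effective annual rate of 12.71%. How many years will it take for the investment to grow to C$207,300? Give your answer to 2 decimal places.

(1+i)^n = 207300/33900 = 6.11504, so n = ln 6.11504 / ln 1.1271 = 15.1340 years

15.13 years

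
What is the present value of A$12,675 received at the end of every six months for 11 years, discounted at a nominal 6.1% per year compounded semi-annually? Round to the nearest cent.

A$200,992.30

Periodic rate i = 0.061/2 = 0.0305; n = 11 × 2 = 22 periods.
PV = PMT · [1 − (1+i)^(−n)] / i = 12675 · 15.857381 = 200,992.3015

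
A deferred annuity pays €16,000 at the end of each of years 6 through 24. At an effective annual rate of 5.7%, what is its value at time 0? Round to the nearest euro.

€138,543

PV at t=5 (ordinary 19-year annuity): 16000 × a(19|0.057) = 16000 × 11.424579 = 182,793.2609
PV₀ = 182,793.2609 / (1+0.057)^5 = 182,793.2609 / 1.319395 = 138,543.2094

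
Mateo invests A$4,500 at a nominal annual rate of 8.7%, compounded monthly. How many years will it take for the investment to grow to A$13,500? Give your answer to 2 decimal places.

Periodic rate i = 0.087/12 = 0.00725.
n = ln(13500/4500) / ln(1+0.00725) = ln(3.00000) / 0.007224 = 152.0814 months
= 152.0814/12 years

12.67 years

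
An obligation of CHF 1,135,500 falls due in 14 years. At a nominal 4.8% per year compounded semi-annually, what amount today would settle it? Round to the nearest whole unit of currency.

Periodic rate i = 0.048/2 = 0.024; n = 14 × 2 = 28 periods.
PV = 1,135,500 / (1 + 0.024)^28 = 1,135,500 / 1.942669 = 584,505.1643

CHF 584,505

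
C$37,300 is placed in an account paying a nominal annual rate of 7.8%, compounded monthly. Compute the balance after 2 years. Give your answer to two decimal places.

i = 0.078/12 = 0.0065 per month; n = 2·12 = 24.
FV = PV·(1+i)^n = 37,300 × 1.168236 = 43,575.2145

C$43,575.21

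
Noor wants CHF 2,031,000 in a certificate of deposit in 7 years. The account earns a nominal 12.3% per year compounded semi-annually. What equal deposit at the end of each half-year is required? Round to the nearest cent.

i = 0.123/2 = 0.0615 per half-year; n = 7·2 = 14.
PMT = 2.031e+06 / ( [(1+0.0615)^14 − 1] / 0.0615 ) = 2.031e+06 / 21.237558 = 95,632.4661

CHF 95,632.47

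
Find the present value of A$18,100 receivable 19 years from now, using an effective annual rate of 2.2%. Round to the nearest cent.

PV = 18,100 / (1 + 0.022)^19 = 18,100 / 1.512053 = 11,970.4797

A$11,970.48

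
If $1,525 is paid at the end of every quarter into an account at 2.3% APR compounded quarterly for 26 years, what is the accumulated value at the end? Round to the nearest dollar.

Periodic rate i = 0.023/4 = 0.00575; n = 26 × 4 = 104 periods.
FV = 1525 × [(1+0.00575)^104 − 1] / 0.00575 = 1525 × 141.802850 = 216,249.3455

$216,249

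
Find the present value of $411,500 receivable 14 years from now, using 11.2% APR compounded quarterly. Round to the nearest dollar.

i = 0.112/4 = 0.028 per quarter; n = 14·4 = 56.
PV = FV·(1+i)^(−n) = 411,500 × 0.213003 = 87,650.7060

$87,651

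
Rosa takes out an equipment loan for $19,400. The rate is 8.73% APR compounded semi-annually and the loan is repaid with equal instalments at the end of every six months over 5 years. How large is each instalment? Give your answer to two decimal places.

Periodic rate i = 0.0873/2 = 0.04365; n = 5 × 2 = 10 periods.
Annuity-PV factor = 7.965503; PMT = 19400 / 7.965503 = 2,435.5021

$2,435.50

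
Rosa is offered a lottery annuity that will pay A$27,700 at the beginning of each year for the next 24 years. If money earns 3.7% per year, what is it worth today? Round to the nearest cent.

A$451,735.10

PV = PMT · [1 − (1+i)^(−n)] / i × (1+i) = 27700 · 16.308126 = 451,735.0957
(Beginning-of-period payments → annuity-due factor ×(1+i).)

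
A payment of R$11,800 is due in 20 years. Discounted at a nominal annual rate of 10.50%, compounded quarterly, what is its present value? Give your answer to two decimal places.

R$1,484.66

i = 0.105/4 = 0.02625 per quarter; n = 20·4 = 80.
PV = FV·(1+i)^(−n) = 11,800 × 0.125819 = 1,484.6647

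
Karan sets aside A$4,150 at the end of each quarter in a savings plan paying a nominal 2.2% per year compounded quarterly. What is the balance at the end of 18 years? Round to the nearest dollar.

Periodic rate i = 0.022/4 = 0.0055; n = 18 × 4 = 72 periods.
FV = 4150 × [(1+0.0055)^72 − 1] / 0.0055 = 4150 × 88.046907 = 365,394.6643

A$365,395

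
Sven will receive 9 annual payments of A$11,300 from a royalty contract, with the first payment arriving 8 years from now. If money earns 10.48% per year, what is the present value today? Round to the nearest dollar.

A$31,783

Value one period before first payment (t=7): 11300 × [1 − (1+0.1048)^(−9)] / 0.1048 = 11300 × 5.650765 = 63,853.6474
Discount back 7 years: 63,853.6474 × (1+0.1048)^(−7) = 63,853.6474 × 0.497754 = 31,783.3778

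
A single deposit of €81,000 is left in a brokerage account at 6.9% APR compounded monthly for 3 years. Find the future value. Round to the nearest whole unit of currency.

€99,570

With 12 periods per year: i = 0.00575, n = 36.
FV = PV·(1+i)^n = 81,000 × 1.229254 = 99,569.5407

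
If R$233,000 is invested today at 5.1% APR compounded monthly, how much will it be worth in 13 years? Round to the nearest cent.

i = 0.051/12 = 0.00425 per month; n = 13·12 = 156.
233,000 × (1+0.00425)^156 = 233,000 × 1.937881 = 451,526.2712

R$451,526.27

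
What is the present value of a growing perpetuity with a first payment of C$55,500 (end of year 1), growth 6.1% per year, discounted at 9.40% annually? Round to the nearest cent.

C$1,681,818.18

PV = D₁/(r − g) = 55500/(0.094 − 0.061) = 1,681,818.1818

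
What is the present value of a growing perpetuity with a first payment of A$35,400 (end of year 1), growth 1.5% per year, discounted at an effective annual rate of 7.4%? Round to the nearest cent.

A$600,000.00

PV = D₁/(r − g) = 35400/(0.074 − 0.015) = 600,000.0000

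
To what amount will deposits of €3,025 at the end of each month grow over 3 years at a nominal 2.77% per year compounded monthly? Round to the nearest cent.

€113,416.42

i = 0.0277/12 = 0.00230833 per month; n = 3·12 = 36.
FV = PMT · [(1+i)^n − 1] / i = 3025 · 37.493030 = 113,416.4162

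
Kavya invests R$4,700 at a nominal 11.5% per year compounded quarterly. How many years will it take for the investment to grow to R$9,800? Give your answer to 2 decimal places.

6.48 years

Periodic rate i = 0.115/4 = 0.02875.
(1+i)^n = 9800/4700 = 2.08511, so n = ln 2.08511 / ln 1.02875 = 25.9246 quarters
= 25.9246/4 years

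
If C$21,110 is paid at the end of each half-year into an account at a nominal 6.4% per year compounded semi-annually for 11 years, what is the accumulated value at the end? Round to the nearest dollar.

Periodic rate i = 0.064/2 = 0.032; n = 11 × 2 = 22 periods.
FV = 21110 × [(1+0.032)^22 − 1] / 0.032 = 21110 × 31.238969 = 659,454.6439

C$659,455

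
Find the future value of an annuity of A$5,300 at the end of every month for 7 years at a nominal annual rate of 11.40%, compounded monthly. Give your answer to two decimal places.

i = 0.114/12 = 0.0095 per month; n = 7·12 = 84.
FV = 5300 × [(1+0.0095)^84 − 1] / 0.0095 = 5300 × 127.657254 = 676,583.4484

A$676,583.45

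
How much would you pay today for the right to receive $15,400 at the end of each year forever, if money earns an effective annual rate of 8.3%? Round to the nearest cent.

PV = C/r = 15400/0.083 = 185,542.1687

$185,542.17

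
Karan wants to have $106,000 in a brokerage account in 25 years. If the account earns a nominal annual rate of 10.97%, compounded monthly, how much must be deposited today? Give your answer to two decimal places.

i = 0.1097/12 = 0.00914167 per month; n = 25·12 = 300.
PV = 106,000 / (1 + 0.00914167)^300 = 106,000 / 15.333506 = 6,912.9656

$6,912.97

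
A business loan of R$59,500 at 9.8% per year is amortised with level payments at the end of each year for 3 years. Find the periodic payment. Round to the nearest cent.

R$23,841.63

PMT = 59500 / ( [1 − (1+0.098)^(−3)] / 0.098 ) = 59500 / 2.495634 = 23,841.6332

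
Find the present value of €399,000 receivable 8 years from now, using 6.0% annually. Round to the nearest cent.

PV = FV·(1+i)^(−n) = 399,000 × 0.627412 = 250,337.5362

€250,337.54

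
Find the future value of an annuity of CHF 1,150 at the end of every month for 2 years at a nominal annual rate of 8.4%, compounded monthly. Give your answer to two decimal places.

CHF 29,940.16

With 12 periods per year: i = 0.007, n = 24.
FV = PMT · [(1+i)^n − 1] / i = 1150 · 26.034925 = 29,940.1638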